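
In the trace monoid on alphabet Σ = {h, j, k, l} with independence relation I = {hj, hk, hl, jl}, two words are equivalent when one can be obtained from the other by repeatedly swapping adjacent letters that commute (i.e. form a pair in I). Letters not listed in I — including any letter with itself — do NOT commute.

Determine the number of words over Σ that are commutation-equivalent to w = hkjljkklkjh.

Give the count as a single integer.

piece 0:h — minimal
piece 1:k — minimal
piece 2:j rests on {1:k}
piece 3:l rests on {1:k}
piece 4:j rests on {2:j}
piece 5:k rests on {3:l, 4:j}
piece 6:k rests on {5:k}
piece 7:l rests on {6:k}
piece 8:k rests on {7:l}
piece 9:j rests on {8:k}
piece 10:h rests on {0:h}
minimal pieces: {0:h, 1:k}
ways to finish when only these pieces remain (= sum over removing one remaining piece with nothing left below it):
  1 left: {9}→1  {10}→1
  2 left: {0,10}→1  {8,9}→1  {9,10}→2
  3 left: {0,9,10}→3  {7,8,9}→1  {8,9,10}→3
  4 left: {0,8,9,10}→6  {6,7,8,9}→1  {7,8,9,10}→4
  5 left: {0,7,8,9,10}→10  {5,6,7,8,9}→1  {6,7,8,9,10}→5
  6 left: {0,6,7,8,9,10}→15  {3,5,6,7,8,9}→1  {4,5,6,7,8,9}→1  {5,6,7,8,9,10}→6
  7 left: {0,5,6,7,8,9,10}→21  {2,4,5,6,7,8,9}→1  {3,4,5,6,7,8,9}→2  {3,5,6,7,8,9,10}→7  {4,5,6,7,8,9,10}→7
  8 left: {0,3,5,6,7,8,9,10}→28  {0,4,5,6,7,8,9,10}→28  {2,3,4,5,6,7,8,9}→3  {2,4,5,6,7,8,9,10}→8  {3,4,5,6,7,8,9,10}→16
  9 left: {0,2,4,5,6,7,8,9,10}→36  {0,3,4,5,6,7,8,9,10}→72  {1,2,3,4,5,6,7,8,9}→3  {2,3,4,5,6,7,8,9,10}→27
  placing 0:h first → 30 extensions
  placing 1:k first → 135 extensions
total linear extensions = 165

165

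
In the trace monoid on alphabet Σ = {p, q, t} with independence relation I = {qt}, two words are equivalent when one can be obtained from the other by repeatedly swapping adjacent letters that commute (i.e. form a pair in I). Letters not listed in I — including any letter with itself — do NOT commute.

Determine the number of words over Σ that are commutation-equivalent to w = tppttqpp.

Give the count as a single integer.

3

drop 0:t onto floor
drop 1:p onto {0:t}
drop 2:p onto {1:p}
drop 3:t onto {2:p}
drop 4:t onto {3:t}
drop 5:q onto {2:p}
drop 6:p onto {4:t, 5:q}
drop 7:p onto {6:p}
ground layer = {0:t}
drop-orders for the pieces not yet dropped (sum over which currently-grounded one goes next):
  1 to go: {7} 1
  2 to go: {6,7} 1
  3 to go: {4,6,7} 1  {5,6,7} 1
  4 to go: {3,4,6,7} 1  {4,5,6,7} 2
  5 to go: {3,4,5,6,7} 3
  6 to go: {2,3,4,5,6,7} 3
  if 0:t drops first: 3 orders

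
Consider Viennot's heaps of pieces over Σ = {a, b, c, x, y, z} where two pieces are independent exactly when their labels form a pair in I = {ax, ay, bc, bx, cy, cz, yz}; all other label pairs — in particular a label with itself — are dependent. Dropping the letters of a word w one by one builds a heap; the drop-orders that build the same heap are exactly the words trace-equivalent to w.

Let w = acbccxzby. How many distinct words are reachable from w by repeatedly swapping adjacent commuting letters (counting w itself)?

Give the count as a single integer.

5

#0=a has no predecessor
#1=c depends on [0:a]
#2=b depends on [0:a]
#3=c depends on [1:c]
#4=c depends on [3:c]
#5=x depends on [4:c]
#6=z depends on [2:b, 5:x]
#7=b depends on [6:z]
#8=y depends on [7:b]
sources: [0:a]
N(rest) = Σ N(rest − s) over sources s of rest; N(one piece) = 1:
  size 1 → [8]=1
  size 2 → [7,8]=1
  size 3 → [6,7,8]=1
  size 4 → [2,6,7,8]=1  [5,6,7,8]=1
  size 5 → [2,5,6,7,8]=2  [4,5,6,7,8]=1
  size 6 → [2,4,5,6,7,8]=3  [3,4,5,6,7,8]=1
  size 7 → [1,3,4,5,6,7,8]=1  [2,3,4,5,6,7,8]=4
  first=0(a) contributes 5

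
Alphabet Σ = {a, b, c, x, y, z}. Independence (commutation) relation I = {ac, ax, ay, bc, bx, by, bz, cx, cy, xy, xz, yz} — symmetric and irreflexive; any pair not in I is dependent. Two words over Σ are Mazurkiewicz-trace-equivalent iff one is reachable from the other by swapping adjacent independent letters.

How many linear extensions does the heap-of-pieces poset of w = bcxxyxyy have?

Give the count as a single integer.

1120

0(b) covers ∅
1(c) covers ∅
2(x) covers ∅
3(x) covers 2:x
4(y) covers ∅
5(x) covers 3:x
6(y) covers 4:y
7(y) covers 6:y
floor of heap: 0:b, 1:c, 2:x, 4:y
completions by unplaced set U, small U first (add the entries for U minus each lowest piece of U):
  |U|=1: {0}:1  {1}:1  {5}:1  {7}:1
  |U|=2: {0,1}:2  {0,5}:2  {0,7}:2  {1,5}:2  {1,7}:2  {3,5}:1  {5,7}:2  {6,7}:1
  |U|=3: {0,1,5}:6  {0,1,7}:6  {0,3,5}:3  {0,5,7}:6  {0,6,7}:3  {1,3,5}:3  {1,5,7}:6  {1,6,7}:3  {2,3,5}:1  {3,5,7}:3  {4,6,7}:1  {5,6,7}:3
  |U|=4: {0,1,3,5}:12  {0,1,5,7}:24  {0,1,6,7}:12  {0,2,3,5}:4  {0,3,5,7}:12  {0,4,6,7}:4  {0,5,6,7}:12  {1,2,3,5}:4  {1,3,5,7}:12  {1,4,6,7}:4  {1,5,6,7}:12  {2,3,5,7}:4  {3,5,6,7}:6  {4,5,6,7}:4
  |U|=5: {0,1,2,3,5}:20  {0,1,3,5,7}:60  {0,1,4,6,7}:20  {0,1,5,6,7}:60  {0,2,3,5,7}:20  {0,3,5,6,7}:30  {0,4,5,6,7}:20  {1,2,3,5,7}:20  {1,3,5,6,7}:30  {1,4,5,6,7}:20  {2,3,5,6,7}:10  {3,4,5,6,7}:10
  |U|=6: {0,1,2,3,5,7}:120  {0,1,3,5,6,7}:180  {0,1,4,5,6,7}:120  {0,2,3,5,6,7}:60  {0,3,4,5,6,7}:60  {1,2,3,5,6,7}:60  {1,3,4,5,6,7}:60  {2,3,4,5,6,7}:20
  start at 0(b): 140
  start at 1(c): 140
  start at 2(x): 420
  start at 4(y): 420
sum over floor = 1120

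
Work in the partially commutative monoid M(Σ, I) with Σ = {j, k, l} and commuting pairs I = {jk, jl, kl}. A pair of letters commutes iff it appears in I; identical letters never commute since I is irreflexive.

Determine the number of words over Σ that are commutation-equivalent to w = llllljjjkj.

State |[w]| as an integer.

1260

#0=l has no predecessor
#1=l depends on [0:l]
#2=l depends on [1:l]
#3=l depends on [2:l]
#4=l depends on [3:l]
#5=j has no predecessor
#6=j depends on [5:j]
#7=j depends on [6:j]
#8=k has no predecessor
#9=j depends on [7:j]
sources: [0:l, 5:j, 8:k]
N(rest) = Σ N(rest − s) over sources s of rest; N(one piece) = 1:
  size 1 → [4]=1  [8]=1  [9]=1
  size 2 → [3,4]=1  [4,8]=2  [4,9]=2  [7,9]=1  [8,9]=2
  size 3 → [2,3,4]=1  [3,4,8]=3  [3,4,9]=3  [4,7,9]=3  [4,8,9]=6  [6,7,9]=1  [7,8,9]=3
  size 4 → [1,2,3,4]=1  [2,3,4,8]=4  [2,3,4,9]=4  [3,4,7,9]=6  [3,4,8,9]=12  [4,6,7,9]=4  [4,7,8,9]=12  [5,6,7,9]=1  [6,7,8,9]=4
  size 5 → [0,1,2,3,4]=1  [1,2,3,4,8]=5  [1,2,3,4,9]=5  [2,3,4,7,9]=10  [2,3,4,8,9]=20  [3,4,6,7,9]=10  [3,4,7,8,9]=30  [4,5,6,7,9]=5  [4,6,7,8,9]=20  [5,6,7,8,9]=5
  size 6 → [0,1,2,3,4,8]=6  [0,1,2,3,4,9]=6  [1,2,3,4,7,9]=15  [1,2,3,4,8,9]=30  [2,3,4,6,7,9]=20  [2,3,4,7,8,9]=60  [3,4,5,6,7,9]=15  [3,4,6,7,8,9]=60  [4,5,6,7,8,9]=30
  size 7 → [0,1,2,3,4,7,9]=21  [0,1,2,3,4,8,9]=42  [1,2,3,4,6,7,9]=35  [1,2,3,4,7,8,9]=105  [2,3,4,5,6,7,9]=35  [2,3,4,6,7,8,9]=140  [3,4,5,6,7,8,9]=105
  size 8 → [0,1,2,3,4,6,7,9]=56  [0,1,2,3,4,7,8,9]=168  [1,2,3,4,5,6,7,9]=70  [1,2,3,4,6,7,8,9]=280  [2,3,4,5,6,7,8,9]=280
  first=0(l) contributes 630
  first=5(j) contributes 504
  first=8(k) contributes 126
|[w]| = 1260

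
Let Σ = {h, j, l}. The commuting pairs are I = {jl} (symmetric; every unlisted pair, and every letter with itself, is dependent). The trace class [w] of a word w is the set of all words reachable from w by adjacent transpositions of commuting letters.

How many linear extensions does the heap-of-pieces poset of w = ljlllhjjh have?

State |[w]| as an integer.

piece 0:l — minimal
piece 1:j — minimal
piece 2:l rests on {0:l}
piece 3:l rests on {2:l}
piece 4:l rests on {3:l}
piece 5:h rests on {1:j, 4:l}
piece 6:j rests on {5:h}
piece 7:j rests on {6:j}
piece 8:h rests on {7:j}
minimal pieces: {0:l, 1:j}
ways to finish when only these pieces remain (= sum over removing one remaining piece with nothing left below it):
  1 left: {8}→1
  2 left: {7,8}→1
  3 left: {6,7,8}→1
  4 left: {5,6,7,8}→1
  5 left: {1,5,6,7,8}→1  {4,5,6,7,8}→1
  6 left: {1,4,5,6,7,8}→2  {3,4,5,6,7,8}→1
  7 left: {1,3,4,5,6,7,8}→3  {2,3,4,5,6,7,8}→1
  placing 0:l first → 4 extensions
  placing 1:j first → 1 extensions
total linear extensions = 5

5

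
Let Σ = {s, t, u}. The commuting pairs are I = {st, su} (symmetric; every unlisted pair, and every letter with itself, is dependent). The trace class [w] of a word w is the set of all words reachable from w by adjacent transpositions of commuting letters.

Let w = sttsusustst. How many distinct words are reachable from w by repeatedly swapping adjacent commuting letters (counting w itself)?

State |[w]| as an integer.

462

#0=s has no predecessor
#1=t has no predecessor
#2=t depends on [1:t]
#3=s depends on [0:s]
#4=u depends on [2:t]
#5=s depends on [3:s]
#6=u depends on [4:u]
#7=s depends on [5:s]
#8=t depends on [6:u]
#9=s depends on [7:s]
#10=t depends on [8:t]
sources: [0:s, 1:t]
N(rest) = Σ N(rest − s) over sources s of rest; N(one piece) = 1:
  size 1 → [9]=1  [10]=1
  size 2 → [7,9]=1  [8,10]=1  [9,10]=2
  size 3 → [5,7,9]=1  [6,8,10]=1  [7,9,10]=3  [8,9,10]=3
  size 4 → [3,5,7,9]=1  [4,6,8,10]=1  [5,7,9,10]=4  [6,8,9,10]=4  [7,8,9,10]=6
  size 5 → [0,3,5,7,9]=1  [2,4,6,8,10]=1  [3,5,7,9,10]=5  [4,6,8,9,10]=5  [5,7,8,9,10]=10  [6,7,8,9,10]=10
  size 6 → [0,3,5,7,9,10]=6  [1,2,4,6,8,10]=1  [2,4,6,8,9,10]=6  [3,5,7,8,9,10]=15  [4,6,7,8,9,10]=15  [5,6,7,8,9,10]=20
  size 7 → [0,3,5,7,8,9,10]=21  [1,2,4,6,8,9,10]=7  [2,4,6,7,8,9,10]=21  [3,5,6,7,8,9,10]=35  [4,5,6,7,8,9,10]=35
  size 8 → [0,3,5,6,7,8,9,10]=56  [1,2,4,6,7,8,9,10]=28  [2,4,5,6,7,8,9,10]=56  [3,4,5,6,7,8,9,10]=70
  size 9 → [0,3,4,5,6,7,8,9,10]=126  [1,2,4,5,6,7,8,9,10]=84  [2,3,4,5,6,7,8,9,10]=126
  first=0(s) contributes 210
  first=1(t) contributes 252
|[w]| = 462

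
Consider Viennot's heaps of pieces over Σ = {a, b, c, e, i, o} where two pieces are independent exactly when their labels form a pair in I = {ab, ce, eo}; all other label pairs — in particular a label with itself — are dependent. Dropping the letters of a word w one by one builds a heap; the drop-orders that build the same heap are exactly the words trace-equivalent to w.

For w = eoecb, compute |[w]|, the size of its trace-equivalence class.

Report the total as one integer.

piece 0:e — minimal
piece 1:o — minimal
piece 2:e rests on {0:e}
piece 3:c rests on {1:o}
piece 4:b rests on {2:e, 3:c}
minimal pieces: {0:e, 1:o}
ways to finish when only these pieces remain (= sum over removing one remaining piece with nothing left below it):
  1 left: {4}→1
  2 left: {2,4}→1  {3,4}→1
  3 left: {0,2,4}→1  {1,3,4}→1  {2,3,4}→2
  placing 0:e first → 3 extensions
  placing 1:o first → 3 extensions
total linear extensions = 6

6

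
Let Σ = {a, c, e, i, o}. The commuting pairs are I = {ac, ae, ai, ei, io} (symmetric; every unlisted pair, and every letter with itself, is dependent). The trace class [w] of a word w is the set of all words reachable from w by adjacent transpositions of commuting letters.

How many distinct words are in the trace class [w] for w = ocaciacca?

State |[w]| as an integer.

56

#0=o has no predecessor
#1=c depends on [0:o]
#2=a depends on [0:o]
#3=c depends on [1:c]
#4=i depends on [3:c]
#5=a depends on [2:a]
#6=c depends on [4:i]
#7=c depends on [6:c]
#8=a depends on [5:a]
sources: [0:o]
N(rest) = Σ N(rest − s) over sources s of rest; N(one piece) = 1:
  size 1 → [7]=1  [8]=1
  size 2 → [5,8]=1  [6,7]=1  [7,8]=2
  size 3 → [2,5,8]=1  [4,6,7]=1  [5,7,8]=3  [6,7,8]=3
  size 4 → [2,5,7,8]=4  [3,4,6,7]=1  [4,6,7,8]=4  [5,6,7,8]=6
  size 5 → [1,3,4,6,7]=1  [2,5,6,7,8]=10  [3,4,6,7,8]=5  [4,5,6,7,8]=10
  size 6 → [1,3,4,6,7,8]=6  [2,4,5,6,7,8]=20  [3,4,5,6,7,8]=15
  size 7 → [1,3,4,5,6,7,8]=21  [2,3,4,5,6,7,8]=35
  first=0(o) contributes 56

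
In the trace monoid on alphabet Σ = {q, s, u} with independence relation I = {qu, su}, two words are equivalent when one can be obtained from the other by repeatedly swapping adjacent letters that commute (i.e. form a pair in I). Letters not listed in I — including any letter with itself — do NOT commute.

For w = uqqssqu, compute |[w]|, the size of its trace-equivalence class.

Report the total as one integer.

#0=u has no predecessor
#1=q has no predecessor
#2=q depends on [1:q]
#3=s depends on [2:q]
#4=s depends on [3:s]
#5=q depends on [4:s]
#6=u depends on [0:u]
sources: [0:u, 1:q]
N(rest) = Σ N(rest − s) over sources s of rest; N(one piece) = 1:
  size 1 → [5]=1  [6]=1
  size 2 → [0,6]=1  [4,5]=1  [5,6]=2
  size 3 → [0,5,6]=3  [3,4,5]=1  [4,5,6]=3
  size 4 → [0,4,5,6]=6  [2,3,4,5]=1  [3,4,5,6]=4
  size 5 → [0,3,4,5,6]=10  [1,2,3,4,5]=1  [2,3,4,5,6]=5
  first=0(u) contributes 6
  first=1(q) contributes 15
|[w]| = 21

21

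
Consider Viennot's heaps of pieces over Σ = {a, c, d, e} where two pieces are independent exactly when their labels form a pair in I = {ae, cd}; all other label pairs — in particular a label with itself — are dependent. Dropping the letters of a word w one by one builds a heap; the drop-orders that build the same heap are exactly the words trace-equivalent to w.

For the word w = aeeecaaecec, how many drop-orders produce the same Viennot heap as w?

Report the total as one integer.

#0=a has no predecessor
#1=e has no predecessor
#2=e depends on [1:e]
#3=e depends on [2:e]
#4=c depends on [0:a, 3:e]
#5=a depends on [4:c]
#6=a depends on [5:a]
#7=e depends on [4:c]
#8=c depends on [6:a, 7:e]
#9=e depends on [8:c]
#10=c depends on [9:e]
sources: [0:a, 1:e]
N(rest) = Σ N(rest − s) over sources s of rest; N(one piece) = 1:
  size 1 → [10]=1
  size 2 → [9,10]=1
  size 3 → [8,9,10]=1
  size 4 → [6,8,9,10]=1  [7,8,9,10]=1
  size 5 → [5,6,8,9,10]=1  [6,7,8,9,10]=2
  size 6 → [5,6,7,8,9,10]=3
  size 7 → [4,5,6,7,8,9,10]=3
  size 8 → [0,4,5,6,7,8,9,10]=3  [3,4,5,6,7,8,9,10]=3
  size 9 → [0,3,4,5,6,7,8,9,10]=6  [2,3,4,5,6,7,8,9,10]=3
  first=0(a) contributes 3
  first=1(e) contributes 9
|[w]| = 12

12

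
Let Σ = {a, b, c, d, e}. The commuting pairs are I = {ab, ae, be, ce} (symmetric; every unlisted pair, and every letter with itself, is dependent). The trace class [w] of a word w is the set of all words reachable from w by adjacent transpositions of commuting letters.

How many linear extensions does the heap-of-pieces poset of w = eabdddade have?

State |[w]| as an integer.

6

#0=e has no predecessor
#1=a has no predecessor
#2=b has no predecessor
#3=d depends on [0:e, 1:a, 2:b]
#4=d depends on [3:d]
#5=d depends on [4:d]
#6=a depends on [5:d]
#7=d depends on [6:a]
#8=e depends on [7:d]
sources: [0:e, 1:a, 2:b]
N(rest) = Σ N(rest − s) over sources s of rest; N(one piece) = 1:
  size 1 → [8]=1
  size 2 → [7,8]=1
  size 3 → [6,7,8]=1
  size 4 → [5,6,7,8]=1
  size 5 → [4,5,6,7,8]=1
  size 6 → [3,4,5,6,7,8]=1
  size 7 → [0,3,4,5,6,7,8]=1  [1,3,4,5,6,7,8]=1  [2,3,4,5,6,7,8]=1
  first=0(e) contributes 2
  first=1(a) contributes 2
  first=2(b) contributes 2
|[w]| = 6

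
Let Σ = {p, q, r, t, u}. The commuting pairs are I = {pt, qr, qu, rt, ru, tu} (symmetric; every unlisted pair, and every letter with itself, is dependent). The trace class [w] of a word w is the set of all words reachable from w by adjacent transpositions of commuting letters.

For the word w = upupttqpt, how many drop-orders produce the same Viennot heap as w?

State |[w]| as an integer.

drop 0:u onto floor
drop 1:p onto {0:u}
drop 2:u onto {1:p}
drop 3:p onto {2:u}
drop 4:t onto floor
drop 5:t onto {4:t}
drop 6:q onto {3:p, 5:t}
drop 7:p onto {6:q}
drop 8:t onto {6:q}
ground layer = {0:u, 4:t}
drop-orders for the pieces not yet dropped (sum over which currently-grounded one goes next):
  1 to go: {7} 1  {8} 1
  2 to go: {7,8} 2
  3 to go: {6,7,8} 2
  4 to go: {3,6,7,8} 2  {5,6,7,8} 2
  5 to go: {2,3,6,7,8} 2  {3,5,6,7,8} 4  {4,5,6,7,8} 2
  6 to go: {1,2,3,6,7,8} 2  {2,3,5,6,7,8} 6  {3,4,5,6,7,8} 6
  7 to go: {0,1,2,3,6,7,8} 2  {1,2,3,5,6,7,8} 8  {2,3,4,5,6,7,8} 12
  if 0:u drops first: 20 orders
  if 4:t drops first: 10 orders
heap linearizations: 30

30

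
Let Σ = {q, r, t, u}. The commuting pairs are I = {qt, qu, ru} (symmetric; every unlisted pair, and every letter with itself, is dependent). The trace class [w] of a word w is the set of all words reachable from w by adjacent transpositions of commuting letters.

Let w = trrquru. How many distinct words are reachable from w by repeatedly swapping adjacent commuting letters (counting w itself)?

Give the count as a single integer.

#0=t has no predecessor
#1=r depends on [0:t]
#2=r depends on [1:r]
#3=q depends on [2:r]
#4=u depends on [0:t]
#5=r depends on [3:q]
#6=u depends on [4:u]
sources: [0:t]
N(rest) = Σ N(rest − s) over sources s of rest; N(one piece) = 1:
  size 1 → [5]=1  [6]=1
  size 2 → [3,5]=1  [4,6]=1  [5,6]=2
  size 3 → [2,3,5]=1  [3,5,6]=3  [4,5,6]=3
  size 4 → [1,2,3,5]=1  [2,3,5,6]=4  [3,4,5,6]=6
  size 5 → [1,2,3,5,6]=5  [2,3,4,5,6]=10
  first=0(t) contributes 15

15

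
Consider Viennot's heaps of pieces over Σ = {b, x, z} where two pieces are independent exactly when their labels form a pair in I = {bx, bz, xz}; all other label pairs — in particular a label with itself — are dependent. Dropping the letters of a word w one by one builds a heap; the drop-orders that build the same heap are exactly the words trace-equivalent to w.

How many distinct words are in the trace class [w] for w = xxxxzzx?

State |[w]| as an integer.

piece 0:x — minimal
piece 1:x rests on {0:x}
piece 2:x rests on {1:x}
piece 3:x rests on {2:x}
piece 4:z — minimal
piece 5:z rests on {4:z}
piece 6:x rests on {3:x}
minimal pieces: {0:x, 4:z}
ways to finish when only these pieces remain (= sum over removing one remaining piece with nothing left below it):
  1 left: {5}→1  {6}→1
  2 left: {3,6}→1  {4,5}→1  {5,6}→2
  3 left: {2,3,6}→1  {3,5,6}→3  {4,5,6}→3
  4 left: {1,2,3,6}→1  {2,3,5,6}→4  {3,4,5,6}→6
  5 left: {0,1,2,3,6}→1  {1,2,3,5,6}→5  {2,3,4,5,6}→10
  placing 0:x first → 15 extensions
  placing 4:z first → 6 extensions
total linear extensions = 21

21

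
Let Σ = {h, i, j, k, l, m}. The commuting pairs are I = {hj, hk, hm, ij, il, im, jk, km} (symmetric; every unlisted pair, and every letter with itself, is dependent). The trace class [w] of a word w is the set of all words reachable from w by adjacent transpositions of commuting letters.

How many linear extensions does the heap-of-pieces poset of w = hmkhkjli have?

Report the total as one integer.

#0=h has no predecessor
#1=m has no predecessor
#2=k has no predecessor
#3=h depends on [0:h]
#4=k depends on [2:k]
#5=j depends on [1:m]
#6=l depends on [3:h, 4:k, 5:j]
#7=i depends on [3:h, 4:k]
sources: [0:h, 1:m, 2:k]
N(rest) = Σ N(rest − s) over sources s of rest; N(one piece) = 1:
  size 1 → [6]=1  [7]=1
  size 2 → [5,6]=1  [6,7]=2
  size 3 → [1,5,6]=1  [3,6,7]=2  [4,6,7]=2  [5,6,7]=3
  size 4 → [0,3,6,7]=2  [1,5,6,7]=4  [2,4,6,7]=2  [3,4,6,7]=4  [3,5,6,7]=5  [4,5,6,7]=5
  size 5 → [0,3,4,6,7]=6  [0,3,5,6,7]=7  [1,3,5,6,7]=9  [1,4,5,6,7]=9  [2,3,4,6,7]=6  [2,4,5,6,7]=7  [3,4,5,6,7]=14
  size 6 → [0,1,3,5,6,7]=16  [0,2,3,4,6,7]=12  [0,3,4,5,6,7]=27  [1,2,4,5,6,7]=16  [1,3,4,5,6,7]=32  [2,3,4,5,6,7]=27
  first=0(h) contributes 75
  first=1(m) contributes 66
  first=2(k) contributes 75
|[w]| = 216

216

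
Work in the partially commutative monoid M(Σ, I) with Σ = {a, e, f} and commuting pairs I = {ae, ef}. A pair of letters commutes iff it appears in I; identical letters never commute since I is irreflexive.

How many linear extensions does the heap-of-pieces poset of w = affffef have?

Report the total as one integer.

drop 0:a onto floor
drop 1:f onto {0:a}
drop 2:f onto {1:f}
drop 3:f onto {2:f}
drop 4:f onto {3:f}
drop 5:e onto floor
drop 6:f onto {4:f}
ground layer = {0:a, 5:e}
drop-orders for the pieces not yet dropped (sum over which currently-grounded one goes next):
  1 to go: {5} 1  {6} 1
  2 to go: {4,6} 1  {5,6} 2
  3 to go: {3,4,6} 1  {4,5,6} 3
  4 to go: {2,3,4,6} 1  {3,4,5,6} 4
  5 to go: {1,2,3,4,6} 1  {2,3,4,5,6} 5
  if 0:a drops first: 6 orders
  if 5:e drops first: 1 orders
heap linearizations: 7

7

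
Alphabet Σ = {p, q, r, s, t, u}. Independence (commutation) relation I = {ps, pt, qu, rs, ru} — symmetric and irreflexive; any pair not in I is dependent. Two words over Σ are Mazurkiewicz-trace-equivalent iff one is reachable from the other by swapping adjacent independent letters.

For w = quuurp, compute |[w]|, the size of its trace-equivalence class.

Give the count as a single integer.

#0=q has no predecessor
#1=u has no predecessor
#2=u depends on [1:u]
#3=u depends on [2:u]
#4=r depends on [0:q]
#5=p depends on [3:u, 4:r]
sources: [0:q, 1:u]
N(rest) = Σ N(rest − s) over sources s of rest; N(one piece) = 1:
  size 1 → [5]=1
  size 2 → [3,5]=1  [4,5]=1
  size 3 → [0,4,5]=1  [2,3,5]=1  [3,4,5]=2
  size 4 → [0,3,4,5]=3  [1,2,3,5]=1  [2,3,4,5]=3
  first=0(q) contributes 4
  first=1(u) contributes 6
|[w]| = 10

10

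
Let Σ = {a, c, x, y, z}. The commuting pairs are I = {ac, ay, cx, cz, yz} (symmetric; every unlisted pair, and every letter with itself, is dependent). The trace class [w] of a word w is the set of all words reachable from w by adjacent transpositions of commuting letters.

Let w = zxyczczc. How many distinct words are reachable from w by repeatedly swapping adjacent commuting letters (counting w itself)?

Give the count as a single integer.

#0=z has no predecessor
#1=x depends on [0:z]
#2=y depends on [1:x]
#3=c depends on [2:y]
#4=z depends on [1:x]
#5=c depends on [3:c]
#6=z depends on [4:z]
#7=c depends on [5:c]
sources: [0:z]
N(rest) = Σ N(rest − s) over sources s of rest; N(one piece) = 1:
  size 1 → [6]=1  [7]=1
  size 2 → [4,6]=1  [5,7]=1  [6,7]=2
  size 3 → [3,5,7]=1  [4,6,7]=3  [5,6,7]=3
  size 4 → [2,3,5,7]=1  [3,5,6,7]=4  [4,5,6,7]=6
  size 5 → [2,3,5,6,7]=5  [3,4,5,6,7]=10
  size 6 → [2,3,4,5,6,7]=15
  first=0(z) contributes 15

15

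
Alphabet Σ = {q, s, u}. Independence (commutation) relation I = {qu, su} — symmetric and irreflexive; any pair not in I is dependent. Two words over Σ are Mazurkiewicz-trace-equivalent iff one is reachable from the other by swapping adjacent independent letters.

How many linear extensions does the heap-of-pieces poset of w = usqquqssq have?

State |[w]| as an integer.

36

piece 0:u — minimal
piece 1:s — minimal
piece 2:q rests on {1:s}
piece 3:q rests on {2:q}
piece 4:u rests on {0:u}
piece 5:q rests on {3:q}
piece 6:s rests on {5:q}
piece 7:s rests on {6:s}
piece 8:q rests on {7:s}
minimal pieces: {0:u, 1:s}
ways to finish when only these pieces remain (= sum over removing one remaining piece with nothing left below it):
  1 left: {4}→1  {8}→1
  2 left: {0,4}→1  {4,8}→2  {7,8}→1
  3 left: {0,4,8}→3  {4,7,8}→3  {6,7,8}→1
  4 left: {0,4,7,8}→6  {4,6,7,8}→4  {5,6,7,8}→1
  5 left: {0,4,6,7,8}→10  {3,5,6,7,8}→1  {4,5,6,7,8}→5
  6 left: {0,4,5,6,7,8}→15  {2,3,5,6,7,8}→1  {3,4,5,6,7,8}→6
  7 left: {0,3,4,5,6,7,8}→21  {1,2,3,5,6,7,8}→1  {2,3,4,5,6,7,8}→7
  placing 0:u first → 8 extensions
  placing 1:s first → 28 extensions
total linear extensions = 36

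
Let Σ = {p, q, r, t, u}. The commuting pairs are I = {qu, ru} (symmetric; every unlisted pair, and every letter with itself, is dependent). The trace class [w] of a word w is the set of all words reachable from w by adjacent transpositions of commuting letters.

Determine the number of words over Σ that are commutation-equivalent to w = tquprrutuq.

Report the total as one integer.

12

drop 0:t onto floor
drop 1:q onto {0:t}
drop 2:u onto {0:t}
drop 3:p onto {1:q, 2:u}
drop 4:r onto {3:p}
drop 5:r onto {4:r}
drop 6:u onto {3:p}
drop 7:t onto {5:r, 6:u}
drop 8:u onto {7:t}
drop 9:q onto {7:t}
ground layer = {0:t}
drop-orders for the pieces not yet dropped (sum over which currently-grounded one goes next):
  1 to go: {8} 1  {9} 1
  2 to go: {8,9} 2
  3 to go: {7,8,9} 2
  4 to go: {5,7,8,9} 2  {6,7,8,9} 2
  5 to go: {4,5,7,8,9} 2  {5,6,7,8,9} 4
  6 to go: {4,5,6,7,8,9} 6
  7 to go: {3,4,5,6,7,8,9} 6
  8 to go: {1,3,4,5,6,7,8,9} 6  {2,3,4,5,6,7,8,9} 6
  if 0:t drops first: 12 orders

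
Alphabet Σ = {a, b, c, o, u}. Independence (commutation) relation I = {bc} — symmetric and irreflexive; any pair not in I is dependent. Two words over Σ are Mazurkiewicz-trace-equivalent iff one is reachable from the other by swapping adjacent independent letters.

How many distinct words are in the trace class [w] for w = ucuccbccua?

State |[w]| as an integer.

0(u) covers ∅
1(c) covers 0:u
2(u) covers 1:c
3(c) covers 2:u
4(c) covers 3:c
5(b) covers 2:u
6(c) covers 4:c
7(c) covers 6:c
8(u) covers 5:b, 7:c
9(a) covers 8:u
floor of heap: 0:u
completions by unplaced set U, small U first (add the entries for U minus each lowest piece of U):
  |U|=1: {9}:1
  |U|=2: {8,9}:1
  |U|=3: {5,8,9}:1  {7,8,9}:1
  |U|=4: {5,7,8,9}:2  {6,7,8,9}:1
  |U|=5: {4,6,7,8,9}:1  {5,6,7,8,9}:3
  |U|=6: {3,4,6,7,8,9}:1  {4,5,6,7,8,9}:4
  |U|=7: {3,4,5,6,7,8,9}:5
  |U|=8: {2,3,4,5,6,7,8,9}:5
  start at 0(u): 5

5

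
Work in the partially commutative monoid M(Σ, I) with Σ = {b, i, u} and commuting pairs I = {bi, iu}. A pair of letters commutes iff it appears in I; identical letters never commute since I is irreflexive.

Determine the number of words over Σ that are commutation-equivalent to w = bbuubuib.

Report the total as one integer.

8

0(b) covers ∅
1(b) covers 0:b
2(u) covers 1:b
3(u) covers 2:u
4(b) covers 3:u
5(u) covers 4:b
6(i) covers ∅
7(b) covers 5:u
floor of heap: 0:b, 6:i
completions by unplaced set U, small U first (add the entries for U minus each lowest piece of U):
  |U|=1: {6}:1  {7}:1
  |U|=2: {5,7}:1  {6,7}:2
  |U|=3: {4,5,7}:1  {5,6,7}:3
  |U|=4: {3,4,5,7}:1  {4,5,6,7}:4
  |U|=5: {2,3,4,5,7}:1  {3,4,5,6,7}:5
  |U|=6: {1,2,3,4,5,7}:1  {2,3,4,5,6,7}:6
  start at 0(b): 7
  start at 6(i): 1
sum over floor = 8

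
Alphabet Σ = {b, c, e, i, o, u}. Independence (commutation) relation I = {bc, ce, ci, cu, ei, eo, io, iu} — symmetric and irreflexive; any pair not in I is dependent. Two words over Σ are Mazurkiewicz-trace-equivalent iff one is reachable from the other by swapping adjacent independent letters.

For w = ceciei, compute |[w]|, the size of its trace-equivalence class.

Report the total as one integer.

90

#0=c has no predecessor
#1=e has no predecessor
#2=c depends on [0:c]
#3=i has no predecessor
#4=e depends on [1:e]
#5=i depends on [3:i]
sources: [0:c, 1:e, 3:i]
N(rest) = Σ N(rest − s) over sources s of rest; N(one piece) = 1:
  size 1 → [2]=1  [4]=1  [5]=1
  size 2 → [0,2]=1  [1,4]=1  [2,4]=2  [2,5]=2  [3,5]=1  [4,5]=2
  size 3 → [0,2,4]=3  [0,2,5]=3  [1,2,4]=3  [1,4,5]=3  [2,3,5]=3  [2,4,5]=6  [3,4,5]=3
  size 4 → [0,1,2,4]=6  [0,2,3,5]=6  [0,2,4,5]=12  [1,2,4,5]=12  [1,3,4,5]=6  [2,3,4,5]=12
  first=0(c) contributes 30
  first=1(e) contributes 30
  first=3(i) contributes 30
|[w]| = 90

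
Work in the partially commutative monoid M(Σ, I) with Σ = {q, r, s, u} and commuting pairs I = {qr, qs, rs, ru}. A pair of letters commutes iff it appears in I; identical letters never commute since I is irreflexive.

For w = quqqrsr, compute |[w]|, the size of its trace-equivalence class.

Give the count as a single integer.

63

0(q) covers ∅
1(u) covers 0:q
2(q) covers 1:u
3(q) covers 2:q
4(r) covers ∅
5(s) covers 1:u
6(r) covers 4:r
floor of heap: 0:q, 4:r
completions by unplaced set U, small U first (add the entries for U minus each lowest piece of U):
  |U|=1: {3}:1  {5}:1  {6}:1
  |U|=2: {2,3}:1  {3,5}:2  {3,6}:2  {4,6}:1  {5,6}:2
  |U|=3: {2,3,5}:3  {2,3,6}:3  {3,4,6}:3  {3,5,6}:6  {4,5,6}:3
  |U|=4: {1,2,3,5}:3  {2,3,4,6}:6  {2,3,5,6}:12  {3,4,5,6}:12
  |U|=5: {0,1,2,3,5}:3  {1,2,3,5,6}:15  {2,3,4,5,6}:30
  start at 0(q): 45
  start at 4(r): 18
sum over floor = 63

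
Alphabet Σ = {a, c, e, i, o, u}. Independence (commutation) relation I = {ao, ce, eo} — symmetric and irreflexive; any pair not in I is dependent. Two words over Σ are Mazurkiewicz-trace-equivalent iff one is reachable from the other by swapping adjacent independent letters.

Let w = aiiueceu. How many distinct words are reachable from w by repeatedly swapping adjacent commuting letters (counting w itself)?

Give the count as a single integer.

3

#0=a has no predecessor
#1=i depends on [0:a]
#2=i depends on [1:i]
#3=u depends on [2:i]
#4=e depends on [3:u]
#5=c depends on [3:u]
#6=e depends on [4:e]
#7=u depends on [5:c, 6:e]
sources: [0:a]
N(rest) = Σ N(rest − s) over sources s of rest; N(one piece) = 1:
  size 1 → [7]=1
  size 2 → [5,7]=1  [6,7]=1
  size 3 → [4,6,7]=1  [5,6,7]=2
  size 4 → [4,5,6,7]=3
  size 5 → [3,4,5,6,7]=3
  size 6 → [2,3,4,5,6,7]=3
  first=0(a) contributes 3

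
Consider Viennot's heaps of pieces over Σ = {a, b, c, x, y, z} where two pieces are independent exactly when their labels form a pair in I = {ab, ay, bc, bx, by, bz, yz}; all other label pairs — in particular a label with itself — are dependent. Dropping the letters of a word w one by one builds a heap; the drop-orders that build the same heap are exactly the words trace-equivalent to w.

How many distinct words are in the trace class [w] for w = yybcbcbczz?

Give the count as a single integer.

120

0(y) covers ∅
1(y) covers 0:y
2(b) covers ∅
3(c) covers 1:y
4(b) covers 2:b
5(c) covers 3:c
6(b) covers 4:b
7(c) covers 5:c
8(z) covers 7:c
9(z) covers 8:z
floor of heap: 0:y, 2:b
completions by unplaced set U, small U first (add the entries for U minus each lowest piece of U):
  |U|=1: {6}:1  {9}:1
  |U|=2: {4,6}:1  {6,9}:2  {8,9}:1
  |U|=3: {2,4,6}:1  {4,6,9}:3  {6,8,9}:3  {7,8,9}:1
  |U|=4: {2,4,6,9}:4  {4,6,8,9}:6  {5,7,8,9}:1  {6,7,8,9}:4
  |U|=5: {2,4,6,8,9}:10  {3,5,7,8,9}:1  {4,6,7,8,9}:10  {5,6,7,8,9}:5
  |U|=6: {1,3,5,7,8,9}:1  {2,4,6,7,8,9}:20  {3,5,6,7,8,9}:6  {4,5,6,7,8,9}:15
  |U|=7: {0,1,3,5,7,8,9}:1  {1,3,5,6,7,8,9}:7  {2,4,5,6,7,8,9}:35  {3,4,5,6,7,8,9}:21
  |U|=8: {0,1,3,5,6,7,8,9}:8  {1,3,4,5,6,7,8,9}:28  {2,3,4,5,6,7,8,9}:56
  start at 0(y): 84
  start at 2(b): 36
sum over floor = 120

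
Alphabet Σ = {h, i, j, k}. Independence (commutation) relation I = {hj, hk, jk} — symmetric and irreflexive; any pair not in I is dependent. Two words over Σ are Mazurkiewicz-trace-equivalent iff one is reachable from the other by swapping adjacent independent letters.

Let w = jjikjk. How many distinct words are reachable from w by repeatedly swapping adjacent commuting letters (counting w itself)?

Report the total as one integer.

piece 0:j — minimal
piece 1:j rests on {0:j}
piece 2:i rests on {1:j}
piece 3:k rests on {2:i}
piece 4:j rests on {2:i}
piece 5:k rests on {3:k}
minimal pieces: {0:j}
ways to finish when only these pieces remain (= sum over removing one remaining piece with nothing left below it):
  1 left: {4}→1  {5}→1
  2 left: {3,5}→1  {4,5}→2
  3 left: {3,4,5}→3
  4 left: {2,3,4,5}→3
  placing 0:j first → 3 extensions

3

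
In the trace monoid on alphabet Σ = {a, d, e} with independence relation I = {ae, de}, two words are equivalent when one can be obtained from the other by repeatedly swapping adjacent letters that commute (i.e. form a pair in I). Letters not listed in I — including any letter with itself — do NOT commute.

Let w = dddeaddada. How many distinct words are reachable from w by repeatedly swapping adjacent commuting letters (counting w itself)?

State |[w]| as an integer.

10

drop 0:d onto floor
drop 1:d onto {0:d}
drop 2:d onto {1:d}
drop 3:e onto floor
drop 4:a onto {2:d}
drop 5:d onto {4:a}
drop 6:d onto {5:d}
drop 7:a onto {6:d}
drop 8:d onto {7:a}
drop 9:a onto {8:d}
ground layer = {0:d, 3:e}
drop-orders for the pieces not yet dropped (sum over which currently-grounded one goes next):
  1 to go: {3} 1  {9} 1
  2 to go: {3,9} 2  {8,9} 1
  3 to go: {3,8,9} 3  {7,8,9} 1
  4 to go: {3,7,8,9} 4  {6,7,8,9} 1
  5 to go: {3,6,7,8,9} 5  {5,6,7,8,9} 1
  6 to go: {3,5,6,7,8,9} 6  {4,5,6,7,8,9} 1
  7 to go: {2,4,5,6,7,8,9} 1  {3,4,5,6,7,8,9} 7
  8 to go: {1,2,4,5,6,7,8,9} 1  {2,3,4,5,6,7,8,9} 8
  if 0:d drops first: 9 orders
  if 3:e drops first: 1 orders
heap linearizations: 10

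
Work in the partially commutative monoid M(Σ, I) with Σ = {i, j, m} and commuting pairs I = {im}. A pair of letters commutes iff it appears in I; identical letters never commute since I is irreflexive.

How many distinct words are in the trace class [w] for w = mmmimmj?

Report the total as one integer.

#0=m has no predecessor
#1=m depends on [0:m]
#2=m depends on [1:m]
#3=i has no predecessor
#4=m depends on [2:m]
#5=m depends on [4:m]
#6=j depends on [3:i, 5:m]
sources: [0:m, 3:i]
N(rest) = Σ N(rest − s) over sources s of rest; N(one piece) = 1:
  size 1 → [6]=1
  size 2 → [3,6]=1  [5,6]=1
  size 3 → [3,5,6]=2  [4,5,6]=1
  size 4 → [2,4,5,6]=1  [3,4,5,6]=3
  size 5 → [1,2,4,5,6]=1  [2,3,4,5,6]=4
  first=0(m) contributes 5
  first=3(i) contributes 1
|[w]| = 6

6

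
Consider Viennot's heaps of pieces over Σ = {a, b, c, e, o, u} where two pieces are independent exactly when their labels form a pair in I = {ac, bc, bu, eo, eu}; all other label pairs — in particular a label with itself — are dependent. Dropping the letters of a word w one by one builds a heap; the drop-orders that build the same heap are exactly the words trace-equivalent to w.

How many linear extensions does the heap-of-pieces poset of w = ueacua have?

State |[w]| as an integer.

4

0(u) covers ∅
1(e) covers ∅
2(a) covers 0:u, 1:e
3(c) covers 0:u, 1:e
4(u) covers 2:a, 3:c
5(a) covers 4:u
floor of heap: 0:u, 1:e
completions by unplaced set U, small U first (add the entries for U minus each lowest piece of U):
  |U|=1: {5}:1
  |U|=2: {4,5}:1
  |U|=3: {2,4,5}:1  {3,4,5}:1
  |U|=4: {2,3,4,5}:2
  start at 0(u): 2
  start at 1(e): 2
sum over floor = 4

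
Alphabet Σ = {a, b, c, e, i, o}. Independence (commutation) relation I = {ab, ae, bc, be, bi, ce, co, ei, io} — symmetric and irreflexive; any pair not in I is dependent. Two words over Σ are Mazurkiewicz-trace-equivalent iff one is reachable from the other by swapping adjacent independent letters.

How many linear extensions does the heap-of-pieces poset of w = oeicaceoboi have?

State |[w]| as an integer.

0(o) covers ∅
1(e) covers 0:o
2(i) covers ∅
3(c) covers 2:i
4(a) covers 0:o, 3:c
5(c) covers 4:a
6(e) covers 1:e
7(o) covers 4:a, 6:e
8(b) covers 7:o
9(o) covers 8:b
10(i) covers 5:c
floor of heap: 0:o, 2:i
completions by unplaced set U, small U first (add the entries for U minus each lowest piece of U):
  |U|=1: {9}:1  {10}:1
  |U|=2: {5,10}:1  {8,9}:1  {9,10}:2
  |U|=3: {5,9,10}:3  {7,8,9}:1  {8,9,10}:3
  |U|=4: {5,8,9,10}:6  {6,7,8,9}:1  {7,8,9,10}:4
  |U|=5: {1,6,7,8,9}:1  {5,7,8,9,10}:10  {6,7,8,9,10}:5
  |U|=6: {1,6,7,8,9,10}:6  {4,5,7,8,9,10}:10  {5,6,7,8,9,10}:15
  |U|=7: {1,5,6,7,8,9,10}:21  {3,4,5,7,8,9,10}:10  {4,5,6,7,8,9,10}:25
  |U|=8: {1,4,5,6,7,8,9,10}:46  {2,3,4,5,7,8,9,10}:10  {3,4,5,6,7,8,9,10}:35
  |U|=9: {0,1,4,5,6,7,8,9,10}:46  {1,3,4,5,6,7,8,9,10}:81  {2,3,4,5,6,7,8,9,10}:45
  start at 0(o): 126
  start at 2(i): 127
sum over floor = 253

253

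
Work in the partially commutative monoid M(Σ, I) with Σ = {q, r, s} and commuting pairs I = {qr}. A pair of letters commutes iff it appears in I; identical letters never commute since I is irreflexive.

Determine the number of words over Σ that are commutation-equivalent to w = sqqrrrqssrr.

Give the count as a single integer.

20

0(s) covers ∅
1(q) covers 0:s
2(q) covers 1:q
3(r) covers 0:s
4(r) covers 3:r
5(r) covers 4:r
6(q) covers 2:q
7(s) covers 5:r, 6:q
8(s) covers 7:s
9(r) covers 8:s
10(r) covers 9:r
floor of heap: 0:s
completions by unplaced set U, small U first (add the entries for U minus each lowest piece of U):
  |U|=1: {10}:1
  |U|=2: {9,10}:1
  |U|=3: {8,9,10}:1
  |U|=4: {7,8,9,10}:1
  |U|=5: {5,7,8,9,10}:1  {6,7,8,9,10}:1
  |U|=6: {2,6,7,8,9,10}:1  {4,5,7,8,9,10}:1  {5,6,7,8,9,10}:2
  |U|=7: {1,2,6,7,8,9,10}:1  {2,5,6,7,8,9,10}:3  {3,4,5,7,8,9,10}:1  {4,5,6,7,8,9,10}:3
  |U|=8: {1,2,5,6,7,8,9,10}:4  {2,4,5,6,7,8,9,10}:6  {3,4,5,6,7,8,9,10}:4
  |U|=9: {1,2,4,5,6,7,8,9,10}:10  {2,3,4,5,6,7,8,9,10}:10
  start at 0(s): 20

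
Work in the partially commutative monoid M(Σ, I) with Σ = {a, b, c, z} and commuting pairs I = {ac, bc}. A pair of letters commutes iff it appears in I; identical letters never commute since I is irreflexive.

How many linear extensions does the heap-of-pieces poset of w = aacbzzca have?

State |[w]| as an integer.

8

piece 0:a — minimal
piece 1:a rests on {0:a}
piece 2:c — minimal
piece 3:b rests on {1:a}
piece 4:z rests on {2:c, 3:b}
piece 5:z rests on {4:z}
piece 6:c rests on {5:z}
piece 7:a rests on {5:z}
minimal pieces: {0:a, 2:c}
ways to finish when only these pieces remain (= sum over removing one remaining piece with nothing left below it):
  1 left: {6}→1  {7}→1
  2 left: {6,7}→2
  3 left: {5,6,7}→2
  4 left: {4,5,6,7}→2
  5 left: {2,4,5,6,7}→2  {3,4,5,6,7}→2
  6 left: {1,3,4,5,6,7}→2  {2,3,4,5,6,7}→4
  placing 0:a first → 6 extensions
  placing 2:c first → 2 extensions
total linear extensions = 8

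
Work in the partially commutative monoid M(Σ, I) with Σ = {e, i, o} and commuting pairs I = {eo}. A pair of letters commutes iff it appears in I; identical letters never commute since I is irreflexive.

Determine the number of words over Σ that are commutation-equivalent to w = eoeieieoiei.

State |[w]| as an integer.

#0=e has no predecessor
#1=o has no predecessor
#2=e depends on [0:e]
#3=i depends on [1:o, 2:e]
#4=e depends on [3:i]
#5=i depends on [4:e]
#6=e depends on [5:i]
#7=o depends on [5:i]
#8=i depends on [6:e, 7:o]
#9=e depends on [8:i]
#10=i depends on [9:e]
sources: [0:e, 1:o]
N(rest) = Σ N(rest − s) over sources s of rest; N(one piece) = 1:
  size 1 → [10]=1
  size 2 → [9,10]=1
  size 3 → [8,9,10]=1
  size 4 → [6,8,9,10]=1  [7,8,9,10]=1
  size 5 → [6,7,8,9,10]=2
  size 6 → [5,6,7,8,9,10]=2
  size 7 → [4,5,6,7,8,9,10]=2
  size 8 → [3,4,5,6,7,8,9,10]=2
  size 9 → [1,3,4,5,6,7,8,9,10]=2  [2,3,4,5,6,7,8,9,10]=2
  first=0(e) contributes 4
  first=1(o) contributes 2
|[w]| = 6

6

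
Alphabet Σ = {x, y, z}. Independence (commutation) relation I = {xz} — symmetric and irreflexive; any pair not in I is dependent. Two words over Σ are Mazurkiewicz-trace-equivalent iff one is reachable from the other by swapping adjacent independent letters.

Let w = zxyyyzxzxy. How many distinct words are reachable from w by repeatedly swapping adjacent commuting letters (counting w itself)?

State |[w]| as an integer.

drop 0:z onto floor
drop 1:x onto floor
drop 2:y onto {0:z, 1:x}
drop 3:y onto {2:y}
drop 4:y onto {3:y}
drop 5:z onto {4:y}
drop 6:x onto {4:y}
drop 7:z onto {5:z}
drop 8:x onto {6:x}
drop 9:y onto {7:z, 8:x}
ground layer = {0:z, 1:x}
drop-orders for the pieces not yet dropped (sum over which currently-grounded one goes next):
  1 to go: {9} 1
  2 to go: {7,9} 1  {8,9} 1
  3 to go: {5,7,9} 1  {6,8,9} 1  {7,8,9} 2
  4 to go: {5,7,8,9} 3  {6,7,8,9} 3
  5 to go: {5,6,7,8,9} 6
  6 to go: {4,5,6,7,8,9} 6
  7 to go: {3,4,5,6,7,8,9} 6
  8 to go: {2,3,4,5,6,7,8,9} 6
  if 0:z drops first: 6 orders
  if 1:x drops first: 6 orders
heap linearizations: 12

12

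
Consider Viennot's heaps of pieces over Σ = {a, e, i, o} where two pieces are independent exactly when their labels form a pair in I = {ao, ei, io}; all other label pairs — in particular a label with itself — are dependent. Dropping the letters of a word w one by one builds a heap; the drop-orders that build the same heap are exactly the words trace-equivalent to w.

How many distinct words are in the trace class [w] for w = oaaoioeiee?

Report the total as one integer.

piece 0:o — minimal
piece 1:a — minimal
piece 2:a rests on {1:a}
piece 3:o rests on {0:o}
piece 4:i rests on {2:a}
piece 5:o rests on {3:o}
piece 6:e rests on {2:a, 5:o}
piece 7:i rests on {4:i}
piece 8:e rests on {6:e}
piece 9:e rests on {8:e}
minimal pieces: {0:o, 1:a}
ways to finish when only these pieces remain (= sum over removing one remaining piece with nothing left below it):
  1 left: {7}→1  {9}→1
  2 left: {4,7}→1  {7,9}→2  {8,9}→1
  3 left: {4,7,9}→3  {6,8,9}→1  {7,8,9}→3
  4 left: {4,7,8,9}→6  {5,6,8,9}→1  {6,7,8,9}→4
  5 left: {3,5,6,8,9}→1  {4,6,7,8,9}→10  {5,6,7,8,9}→5
  6 left: {0,3,5,6,8,9}→1  {2,4,6,7,8,9}→10  {3,5,6,7,8,9}→6  {4,5,6,7,8,9}→15
  7 left: {0,3,5,6,7,8,9}→7  {1,2,4,6,7,8,9}→10  {2,4,5,6,7,8,9}→25  {3,4,5,6,7,8,9}→21
  8 left: {0,3,4,5,6,7,8,9}→28  {1,2,4,5,6,7,8,9}→35  {2,3,4,5,6,7,8,9}→46
  placing 0:o first → 81 extensions
  placing 1:a first → 74 extensions
total linear extensions = 155

155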